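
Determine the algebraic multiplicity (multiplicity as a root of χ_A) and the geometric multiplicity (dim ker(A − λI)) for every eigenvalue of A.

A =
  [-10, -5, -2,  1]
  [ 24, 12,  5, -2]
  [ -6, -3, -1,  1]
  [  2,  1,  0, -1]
λ = 0: alg = 4, geom = 2

Step 1 — factor the characteristic polynomial to read off the algebraic multiplicities:
  χ_A(x) = x^4

Step 2 — compute geometric multiplicities via the rank-nullity identity g(λ) = n − rank(A − λI):
  rank(A − (0)·I) = 2, so dim ker(A − (0)·I) = n − 2 = 2

Summary:
  λ = 0: algebraic multiplicity = 4, geometric multiplicity = 2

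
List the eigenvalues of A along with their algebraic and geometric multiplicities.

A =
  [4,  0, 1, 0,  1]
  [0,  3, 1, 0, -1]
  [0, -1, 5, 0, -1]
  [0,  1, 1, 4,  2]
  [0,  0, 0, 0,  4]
λ = 4: alg = 5, geom = 2

Step 1 — factor the characteristic polynomial to read off the algebraic multiplicities:
  χ_A(x) = (x - 4)^5

Step 2 — compute geometric multiplicities via the rank-nullity identity g(λ) = n − rank(A − λI):
  rank(A − (4)·I) = 3, so dim ker(A − (4)·I) = n − 3 = 2

Summary:
  λ = 4: algebraic multiplicity = 5, geometric multiplicity = 2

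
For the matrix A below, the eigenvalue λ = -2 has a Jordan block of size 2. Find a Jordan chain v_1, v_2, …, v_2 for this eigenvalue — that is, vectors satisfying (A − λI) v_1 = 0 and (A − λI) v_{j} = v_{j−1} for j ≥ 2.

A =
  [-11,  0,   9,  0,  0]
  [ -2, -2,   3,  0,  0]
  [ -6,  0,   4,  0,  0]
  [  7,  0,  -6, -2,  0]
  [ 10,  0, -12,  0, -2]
A Jordan chain for λ = -2 of length 2:
v_1 = (0, 1, 0, 1, -2)ᵀ
v_2 = (1, 0, 1, 0, 0)ᵀ

Let N = A − (-2)·I. We want v_2 with N^2 v_2 = 0 but N^1 v_2 ≠ 0; then v_{j-1} := N · v_j for j = 2, …, 2.

Pick v_2 = (1, 0, 1, 0, 0)ᵀ.
Then v_1 = N · v_2 = (0, 1, 0, 1, -2)ᵀ.

Sanity check: (A − (-2)·I) v_1 = (0, 0, 0, 0, 0)ᵀ = 0. ✓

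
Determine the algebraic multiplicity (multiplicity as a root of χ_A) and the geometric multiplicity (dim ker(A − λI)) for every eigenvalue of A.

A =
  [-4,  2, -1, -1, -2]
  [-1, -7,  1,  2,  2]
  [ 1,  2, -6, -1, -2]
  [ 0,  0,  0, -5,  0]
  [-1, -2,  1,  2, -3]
λ = -5: alg = 5, geom = 3

Step 1 — factor the characteristic polynomial to read off the algebraic multiplicities:
  χ_A(x) = (x + 5)^5

Step 2 — compute geometric multiplicities via the rank-nullity identity g(λ) = n − rank(A − λI):
  rank(A − (-5)·I) = 2, so dim ker(A − (-5)·I) = n − 2 = 3

Summary:
  λ = -5: algebraic multiplicity = 5, geometric multiplicity = 3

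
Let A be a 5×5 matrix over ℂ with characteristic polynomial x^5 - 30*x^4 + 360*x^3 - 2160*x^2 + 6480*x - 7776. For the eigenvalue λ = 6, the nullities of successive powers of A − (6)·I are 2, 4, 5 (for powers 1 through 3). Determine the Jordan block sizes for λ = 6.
Block sizes for λ = 6: [3, 2]

From the dimensions of kernels of powers, the number of Jordan blocks of size at least j is d_j − d_{j−1} where d_j = dim ker(N^j) (with d_0 = 0). Computing the differences gives [2, 2, 1].
The number of blocks of size exactly k is (#blocks of size ≥ k) − (#blocks of size ≥ k + 1), so the partition is: 1 block(s) of size 2, 1 block(s) of size 3.
In nonincreasing order the block sizes are [3, 2].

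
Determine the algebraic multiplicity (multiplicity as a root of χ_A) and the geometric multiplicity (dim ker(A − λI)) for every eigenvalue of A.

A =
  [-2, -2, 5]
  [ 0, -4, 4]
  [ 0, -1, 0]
λ = -2: alg = 3, geom = 1

Step 1 — factor the characteristic polynomial to read off the algebraic multiplicities:
  χ_A(x) = (x + 2)^3

Step 2 — compute geometric multiplicities via the rank-nullity identity g(λ) = n − rank(A − λI):
  rank(A − (-2)·I) = 2, so dim ker(A − (-2)·I) = n − 2 = 1

Summary:
  λ = -2: algebraic multiplicity = 3, geometric multiplicity = 1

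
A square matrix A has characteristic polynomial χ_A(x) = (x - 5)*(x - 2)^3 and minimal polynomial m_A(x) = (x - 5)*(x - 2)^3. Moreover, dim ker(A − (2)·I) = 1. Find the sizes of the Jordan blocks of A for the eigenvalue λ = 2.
Block sizes for λ = 2: [3]

Step 1 — from the characteristic polynomial, algebraic multiplicity of λ = 2 is 3. From dim ker(A − (2)·I) = 1, there are exactly 1 Jordan blocks for λ = 2.
Step 2 — from the minimal polynomial, the factor (x − 2)^3 tells us the largest block for λ = 2 has size 3.
Step 3 — with total size 3, 1 blocks, and largest block 3, the block sizes (in nonincreasing order) are [3].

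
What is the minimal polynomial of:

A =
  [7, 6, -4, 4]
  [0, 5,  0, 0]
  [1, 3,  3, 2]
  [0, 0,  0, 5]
x^2 - 10*x + 25

The characteristic polynomial is χ_A(x) = (x - 5)^4, so the eigenvalues are known. The minimal polynomial is
  m_A(x) = Π_λ (x − λ)^{k_λ}
where k_λ is the size of the *largest* Jordan block for λ (equivalently, the smallest k with (A − λI)^k v = 0 for every generalised eigenvector v of λ).

  λ = 5: largest Jordan block has size 2, contributing (x − 5)^2

So m_A(x) = (x - 5)^2 = x^2 - 10*x + 25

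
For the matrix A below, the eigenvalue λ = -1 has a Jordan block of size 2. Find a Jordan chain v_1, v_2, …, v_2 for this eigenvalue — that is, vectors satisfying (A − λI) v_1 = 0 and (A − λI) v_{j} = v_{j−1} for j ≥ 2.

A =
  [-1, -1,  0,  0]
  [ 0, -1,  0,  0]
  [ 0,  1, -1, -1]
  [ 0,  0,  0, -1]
A Jordan chain for λ = -1 of length 2:
v_1 = (-1, 0, 1, 0)ᵀ
v_2 = (0, 1, 0, 0)ᵀ

Let N = A − (-1)·I. We want v_2 with N^2 v_2 = 0 but N^1 v_2 ≠ 0; then v_{j-1} := N · v_j for j = 2, …, 2.

Pick v_2 = (0, 1, 0, 0)ᵀ.
Then v_1 = N · v_2 = (-1, 0, 1, 0)ᵀ.

Sanity check: (A − (-1)·I) v_1 = (0, 0, 0, 0)ᵀ = 0. ✓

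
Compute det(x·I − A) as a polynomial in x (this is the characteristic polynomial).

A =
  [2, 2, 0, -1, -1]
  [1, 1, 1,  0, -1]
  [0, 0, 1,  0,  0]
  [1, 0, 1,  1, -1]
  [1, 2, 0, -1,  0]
x^5 - 5*x^4 + 10*x^3 - 10*x^2 + 5*x - 1

Expanding det(x·I − A) (e.g. by cofactor expansion or by noting that A is similar to its Jordan form J, which has the same characteristic polynomial as A) gives
  χ_A(x) = x^5 - 5*x^4 + 10*x^3 - 10*x^2 + 5*x - 1
which factors as (x - 1)^5. The eigenvalues (with algebraic multiplicities) are λ = 1 with multiplicity 5.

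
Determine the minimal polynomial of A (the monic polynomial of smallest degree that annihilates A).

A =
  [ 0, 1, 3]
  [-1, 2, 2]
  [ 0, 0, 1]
x^3 - 3*x^2 + 3*x - 1

The characteristic polynomial is χ_A(x) = (x - 1)^3, so the eigenvalues are known. The minimal polynomial is
  m_A(x) = Π_λ (x − λ)^{k_λ}
where k_λ is the size of the *largest* Jordan block for λ (equivalently, the smallest k with (A − λI)^k v = 0 for every generalised eigenvector v of λ).

  λ = 1: largest Jordan block has size 3, contributing (x − 1)^3

So m_A(x) = (x - 1)^3 = x^3 - 3*x^2 + 3*x - 1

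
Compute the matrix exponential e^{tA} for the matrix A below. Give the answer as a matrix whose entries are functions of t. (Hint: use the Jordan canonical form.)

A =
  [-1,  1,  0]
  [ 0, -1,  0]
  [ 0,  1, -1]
e^{tA} =
  [exp(-t), t*exp(-t), 0]
  [0, exp(-t), 0]
  [0, t*exp(-t), exp(-t)]

Strategy: write A = P · J · P⁻¹ where J is a Jordan canonical form, so e^{tA} = P · e^{tJ} · P⁻¹, and e^{tJ} can be computed block-by-block.

A has Jordan form
J =
  [-1,  1,  0]
  [ 0, -1,  0]
  [ 0,  0, -1]
(up to reordering of blocks).

Per-block formulas:
  For a 2×2 Jordan block J_2(-1): exp(t · J_2(-1)) = e^(-1t)·(I + t·N), where N is the 2×2 nilpotent shift.
  For a 1×1 block at λ = -1: exp(t · [-1]) = [e^(-1t)].

After assembling e^{tJ} and conjugating by P, we get:

e^{tA} =
  [exp(-t), t*exp(-t), 0]
  [0, exp(-t), 0]
  [0, t*exp(-t), exp(-t)]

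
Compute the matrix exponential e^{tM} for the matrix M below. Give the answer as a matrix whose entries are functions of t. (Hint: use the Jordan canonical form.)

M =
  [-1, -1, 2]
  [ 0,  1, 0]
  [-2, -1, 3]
e^{tM} =
  [-2*t*exp(t) + exp(t), -t*exp(t), 2*t*exp(t)]
  [0, exp(t), 0]
  [-2*t*exp(t), -t*exp(t), 2*t*exp(t) + exp(t)]

Strategy: write M = P · J · P⁻¹ where J is a Jordan canonical form, so e^{tM} = P · e^{tJ} · P⁻¹, and e^{tJ} can be computed block-by-block.

M has Jordan form
J =
  [1, 1, 0]
  [0, 1, 0]
  [0, 0, 1]
(up to reordering of blocks).

Per-block formulas:
  For a 2×2 Jordan block J_2(1): exp(t · J_2(1)) = e^(1t)·(I + t·N), where N is the 2×2 nilpotent shift.
  For a 1×1 block at λ = 1: exp(t · [1]) = [e^(1t)].

After assembling e^{tJ} and conjugating by P, we get:

e^{tM} =
  [-2*t*exp(t) + exp(t), -t*exp(t), 2*t*exp(t)]
  [0, exp(t), 0]
  [-2*t*exp(t), -t*exp(t), 2*t*exp(t) + exp(t)]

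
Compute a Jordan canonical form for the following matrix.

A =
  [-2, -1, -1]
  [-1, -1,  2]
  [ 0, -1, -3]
J_3(-2)

The characteristic polynomial is
  det(x·I − A) = x^3 + 6*x^2 + 12*x + 8 = (x + 2)^3

Eigenvalues and multiplicities (the geometric multiplicity of λ is n − rank(A − λI), which equals the number of Jordan blocks for λ):
  λ = -2: algebraic multiplicity = 3, geometric multiplicity = 1

Determining the block sizes for each eigenvalue:
  λ = -2: one block (gm = 1), so the single block has size am = 3 → block sizes [3]

Assembling the blocks gives a Jordan form
J =
  [-2,  1,  0]
  [ 0, -2,  1]
  [ 0,  0, -2]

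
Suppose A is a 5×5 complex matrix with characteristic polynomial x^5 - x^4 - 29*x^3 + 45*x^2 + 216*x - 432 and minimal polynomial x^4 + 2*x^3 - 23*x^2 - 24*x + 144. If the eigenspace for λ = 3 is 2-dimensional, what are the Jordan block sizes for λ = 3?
Block sizes for λ = 3: [2, 1]

Step 1 — from the characteristic polynomial, algebraic multiplicity of λ = 3 is 3. From dim ker(A − (3)·I) = 2, there are exactly 2 Jordan blocks for λ = 3.
Step 2 — from the minimal polynomial, the factor (x − 3)^2 tells us the largest block for λ = 3 has size 2.
Step 3 — with total size 3, 2 blocks, and largest block 2, the block sizes (in nonincreasing order) are [2, 1].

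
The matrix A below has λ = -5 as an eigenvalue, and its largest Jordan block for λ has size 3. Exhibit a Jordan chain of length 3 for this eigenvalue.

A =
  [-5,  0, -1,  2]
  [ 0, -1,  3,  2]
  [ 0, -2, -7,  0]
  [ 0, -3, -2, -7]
A Jordan chain for λ = -5 of length 3:
v_1 = (-4, 4, -4, -2)ᵀ
v_2 = (0, 4, -2, -3)ᵀ
v_3 = (0, 1, 0, 0)ᵀ

Let N = A − (-5)·I. We want v_3 with N^3 v_3 = 0 but N^2 v_3 ≠ 0; then v_{j-1} := N · v_j for j = 3, …, 2.

Pick v_3 = (0, 1, 0, 0)ᵀ.
Then v_2 = N · v_3 = (0, 4, -2, -3)ᵀ.
Then v_1 = N · v_2 = (-4, 4, -4, -2)ᵀ.

Sanity check: (A − (-5)·I) v_1 = (0, 0, 0, 0)ᵀ = 0. ✓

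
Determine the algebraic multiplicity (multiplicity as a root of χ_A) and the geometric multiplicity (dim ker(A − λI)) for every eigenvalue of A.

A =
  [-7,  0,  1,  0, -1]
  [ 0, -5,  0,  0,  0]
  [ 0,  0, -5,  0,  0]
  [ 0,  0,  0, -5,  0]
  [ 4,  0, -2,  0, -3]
λ = -5: alg = 5, geom = 4

Step 1 — factor the characteristic polynomial to read off the algebraic multiplicities:
  χ_A(x) = (x + 5)^5

Step 2 — compute geometric multiplicities via the rank-nullity identity g(λ) = n − rank(A − λI):
  rank(A − (-5)·I) = 1, so dim ker(A − (-5)·I) = n − 1 = 4

Summary:
  λ = -5: algebraic multiplicity = 5, geometric multiplicity = 4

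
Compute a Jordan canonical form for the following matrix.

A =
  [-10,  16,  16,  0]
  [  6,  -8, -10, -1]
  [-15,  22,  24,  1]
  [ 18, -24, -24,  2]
J_2(2) ⊕ J_2(2)

The characteristic polynomial is
  det(x·I − A) = x^4 - 8*x^3 + 24*x^2 - 32*x + 16 = (x - 2)^4

Eigenvalues and multiplicities (the geometric multiplicity of λ is n − rank(A − λI), which equals the number of Jordan blocks for λ):
  λ = 2: algebraic multiplicity = 4, geometric multiplicity = 2

Determining the block sizes for each eigenvalue:
  λ = 2: with am = 4 and gm = 2, the partition is not yet determined (e.g. several partitions of 4 into 2 parts exist). Let N = A − (2)·I. Computing rank(N^1) = 2, rank(N^2) = 0; the number of blocks of size ≥ j is rank(N^{j−1}) − rank(N^j), giving [2, 2]. So we have 2 block(s) of size 2 → block sizes [2, 2]

Assembling the blocks gives a Jordan form
J =
  [2, 1, 0, 0]
  [0, 2, 0, 0]
  [0, 0, 2, 1]
  [0, 0, 0, 2]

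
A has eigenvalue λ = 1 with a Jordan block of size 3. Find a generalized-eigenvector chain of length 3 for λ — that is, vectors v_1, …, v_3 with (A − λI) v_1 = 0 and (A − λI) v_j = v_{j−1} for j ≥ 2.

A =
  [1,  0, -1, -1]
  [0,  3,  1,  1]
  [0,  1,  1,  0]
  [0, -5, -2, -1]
A Jordan chain for λ = 1 of length 3:
v_1 = (4, 0, 2, -2)ᵀ
v_2 = (0, 2, 1, -5)ᵀ
v_3 = (0, 1, 0, 0)ᵀ

Let N = A − (1)·I. We want v_3 with N^3 v_3 = 0 but N^2 v_3 ≠ 0; then v_{j-1} := N · v_j for j = 3, …, 2.

Pick v_3 = (0, 1, 0, 0)ᵀ.
Then v_2 = N · v_3 = (0, 2, 1, -5)ᵀ.
Then v_1 = N · v_2 = (4, 0, 2, -2)ᵀ.

Sanity check: (A − (1)·I) v_1 = (0, 0, 0, 0)ᵀ = 0. ✓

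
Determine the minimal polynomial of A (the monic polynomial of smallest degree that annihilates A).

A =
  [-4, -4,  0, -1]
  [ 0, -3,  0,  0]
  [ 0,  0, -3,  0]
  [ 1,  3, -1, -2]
x^3 + 9*x^2 + 27*x + 27

The characteristic polynomial is χ_A(x) = (x + 3)^4, so the eigenvalues are known. The minimal polynomial is
  m_A(x) = Π_λ (x − λ)^{k_λ}
where k_λ is the size of the *largest* Jordan block for λ (equivalently, the smallest k with (A − λI)^k v = 0 for every generalised eigenvector v of λ).

  λ = -3: largest Jordan block has size 3, contributing (x + 3)^3

So m_A(x) = (x + 3)^3 = x^3 + 9*x^2 + 27*x + 27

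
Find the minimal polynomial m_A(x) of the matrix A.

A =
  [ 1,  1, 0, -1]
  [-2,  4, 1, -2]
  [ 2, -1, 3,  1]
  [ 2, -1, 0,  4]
x^3 - 9*x^2 + 27*x - 27

The characteristic polynomial is χ_A(x) = (x - 3)^4, so the eigenvalues are known. The minimal polynomial is
  m_A(x) = Π_λ (x − λ)^{k_λ}
where k_λ is the size of the *largest* Jordan block for λ (equivalently, the smallest k with (A − λI)^k v = 0 for every generalised eigenvector v of λ).

  λ = 3: largest Jordan block has size 3, contributing (x − 3)^3

So m_A(x) = (x - 3)^3 = x^3 - 9*x^2 + 27*x - 27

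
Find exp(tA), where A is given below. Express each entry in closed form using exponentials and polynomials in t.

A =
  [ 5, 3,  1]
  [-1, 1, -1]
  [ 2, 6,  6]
e^{tA} =
  [t*exp(4*t) + exp(4*t), 3*t*exp(4*t), t*exp(4*t)]
  [-t*exp(4*t), -3*t*exp(4*t) + exp(4*t), -t*exp(4*t)]
  [2*t*exp(4*t), 6*t*exp(4*t), 2*t*exp(4*t) + exp(4*t)]

Strategy: write A = P · J · P⁻¹ where J is a Jordan canonical form, so e^{tA} = P · e^{tJ} · P⁻¹, and e^{tJ} can be computed block-by-block.

A has Jordan form
J =
  [4, 1, 0]
  [0, 4, 0]
  [0, 0, 4]
(up to reordering of blocks).

Per-block formulas:
  For a 2×2 Jordan block J_2(4): exp(t · J_2(4)) = e^(4t)·(I + t·N), where N is the 2×2 nilpotent shift.
  For a 1×1 block at λ = 4: exp(t · [4]) = [e^(4t)].

After assembling e^{tJ} and conjugating by P, we get:

e^{tA} =
  [t*exp(4*t) + exp(4*t), 3*t*exp(4*t), t*exp(4*t)]
  [-t*exp(4*t), -3*t*exp(4*t) + exp(4*t), -t*exp(4*t)]
  [2*t*exp(4*t), 6*t*exp(4*t), 2*t*exp(4*t) + exp(4*t)]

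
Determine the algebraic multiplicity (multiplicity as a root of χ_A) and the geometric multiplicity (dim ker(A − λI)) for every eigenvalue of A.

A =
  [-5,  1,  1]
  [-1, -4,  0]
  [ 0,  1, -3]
λ = -4: alg = 3, geom = 1

Step 1 — factor the characteristic polynomial to read off the algebraic multiplicities:
  χ_A(x) = (x + 4)^3

Step 2 — compute geometric multiplicities via the rank-nullity identity g(λ) = n − rank(A − λI):
  rank(A − (-4)·I) = 2, so dim ker(A − (-4)·I) = n − 2 = 1

Summary:
  λ = -4: algebraic multiplicity = 3, geometric multiplicity = 1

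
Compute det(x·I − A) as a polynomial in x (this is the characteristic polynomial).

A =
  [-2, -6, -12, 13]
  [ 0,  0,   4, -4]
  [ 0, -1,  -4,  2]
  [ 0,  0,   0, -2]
x^4 + 8*x^3 + 24*x^2 + 32*x + 16

Expanding det(x·I − A) (e.g. by cofactor expansion or by noting that A is similar to its Jordan form J, which has the same characteristic polynomial as A) gives
  χ_A(x) = x^4 + 8*x^3 + 24*x^2 + 32*x + 16
which factors as (x + 2)^4. The eigenvalues (with algebraic multiplicities) are λ = -2 with multiplicity 4.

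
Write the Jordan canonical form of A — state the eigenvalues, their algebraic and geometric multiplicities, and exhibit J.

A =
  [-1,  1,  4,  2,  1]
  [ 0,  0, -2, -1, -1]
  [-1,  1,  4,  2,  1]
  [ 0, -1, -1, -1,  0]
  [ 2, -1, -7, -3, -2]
J_3(0) ⊕ J_2(0)

The characteristic polynomial is
  det(x·I − A) = x^5

Eigenvalues and multiplicities (the geometric multiplicity of λ is n − rank(A − λI), which equals the number of Jordan blocks for λ):
  λ = 0: algebraic multiplicity = 5, geometric multiplicity = 2

Determining the block sizes for each eigenvalue:
  λ = 0: with am = 5 and gm = 2, the partition is not yet determined (e.g. several partitions of 5 into 2 parts exist). Let N = A − (0)·I. Computing rank(N^1) = 3, rank(N^2) = 1, rank(N^3) = 0; the number of blocks of size ≥ j is rank(N^{j−1}) − rank(N^j), giving [2, 2, 1]. So we have 1 block(s) of size 3, 1 block(s) of size 2 → block sizes [3, 2]

Assembling the blocks gives a Jordan form
J =
  [0, 1, 0, 0, 0]
  [0, 0, 1, 0, 0]
  [0, 0, 0, 0, 0]
  [0, 0, 0, 0, 1]
  [0, 0, 0, 0, 0]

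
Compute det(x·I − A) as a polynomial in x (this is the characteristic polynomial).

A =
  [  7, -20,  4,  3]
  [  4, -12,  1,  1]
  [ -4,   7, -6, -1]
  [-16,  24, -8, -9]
x^4 + 20*x^3 + 150*x^2 + 500*x + 625

Expanding det(x·I − A) (e.g. by cofactor expansion or by noting that A is similar to its Jordan form J, which has the same characteristic polynomial as A) gives
  χ_A(x) = x^4 + 20*x^3 + 150*x^2 + 500*x + 625
which factors as (x + 5)^4. The eigenvalues (with algebraic multiplicities) are λ = -5 with multiplicity 4.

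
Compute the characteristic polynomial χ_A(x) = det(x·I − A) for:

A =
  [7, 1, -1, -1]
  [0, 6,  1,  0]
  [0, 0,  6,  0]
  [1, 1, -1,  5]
x^4 - 24*x^3 + 216*x^2 - 864*x + 1296

Expanding det(x·I − A) (e.g. by cofactor expansion or by noting that A is similar to its Jordan form J, which has the same characteristic polynomial as A) gives
  χ_A(x) = x^4 - 24*x^3 + 216*x^2 - 864*x + 1296
which factors as (x - 6)^4. The eigenvalues (with algebraic multiplicities) are λ = 6 with multiplicity 4.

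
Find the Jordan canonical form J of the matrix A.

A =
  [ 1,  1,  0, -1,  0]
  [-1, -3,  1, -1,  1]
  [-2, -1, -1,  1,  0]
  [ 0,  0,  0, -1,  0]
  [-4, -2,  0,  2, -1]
J_3(-1) ⊕ J_1(-1) ⊕ J_1(-1)

The characteristic polynomial is
  det(x·I − A) = x^5 + 5*x^4 + 10*x^3 + 10*x^2 + 5*x + 1 = (x + 1)^5

Eigenvalues and multiplicities (the geometric multiplicity of λ is n − rank(A − λI), which equals the number of Jordan blocks for λ):
  λ = -1: algebraic multiplicity = 5, geometric multiplicity = 3

Determining the block sizes for each eigenvalue:
  λ = -1: with am = 5 and gm = 3, the partition is not yet determined (e.g. several partitions of 5 into 3 parts exist). Let N = A − (-1)·I. Computing rank(N^1) = 2, rank(N^2) = 1, rank(N^3) = 0; the number of blocks of size ≥ j is rank(N^{j−1}) − rank(N^j), giving [3, 1, 1]. So we have 1 block(s) of size 3, 2 block(s) of size 1 → block sizes [3, 1, 1]

Assembling the blocks gives a Jordan form
J =
  [-1,  1,  0,  0,  0]
  [ 0, -1,  1,  0,  0]
  [ 0,  0, -1,  0,  0]
  [ 0,  0,  0, -1,  0]
  [ 0,  0,  0,  0, -1]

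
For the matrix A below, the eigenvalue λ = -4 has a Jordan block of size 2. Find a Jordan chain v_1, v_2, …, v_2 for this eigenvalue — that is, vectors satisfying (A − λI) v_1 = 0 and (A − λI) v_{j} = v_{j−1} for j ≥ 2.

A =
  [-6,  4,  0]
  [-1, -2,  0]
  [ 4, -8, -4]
A Jordan chain for λ = -4 of length 2:
v_1 = (-2, -1, 4)ᵀ
v_2 = (1, 0, 0)ᵀ

Let N = A − (-4)·I. We want v_2 with N^2 v_2 = 0 but N^1 v_2 ≠ 0; then v_{j-1} := N · v_j for j = 2, …, 2.

Pick v_2 = (1, 0, 0)ᵀ.
Then v_1 = N · v_2 = (-2, -1, 4)ᵀ.

Sanity check: (A − (-4)·I) v_1 = (0, 0, 0)ᵀ = 0. ✓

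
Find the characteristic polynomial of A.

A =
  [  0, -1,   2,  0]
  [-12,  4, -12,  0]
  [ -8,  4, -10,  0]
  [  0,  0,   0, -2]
x^4 + 8*x^3 + 24*x^2 + 32*x + 16

Expanding det(x·I − A) (e.g. by cofactor expansion or by noting that A is similar to its Jordan form J, which has the same characteristic polynomial as A) gives
  χ_A(x) = x^4 + 8*x^3 + 24*x^2 + 32*x + 16
which factors as (x + 2)^4. The eigenvalues (with algebraic multiplicities) are λ = -2 with multiplicity 4.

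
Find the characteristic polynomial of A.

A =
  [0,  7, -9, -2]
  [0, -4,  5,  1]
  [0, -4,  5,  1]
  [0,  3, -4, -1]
x^4

Expanding det(x·I − A) (e.g. by cofactor expansion or by noting that A is similar to its Jordan form J, which has the same characteristic polynomial as A) gives
  χ_A(x) = x^4
which factors as x^4. The eigenvalues (with algebraic multiplicities) are λ = 0 with multiplicity 4.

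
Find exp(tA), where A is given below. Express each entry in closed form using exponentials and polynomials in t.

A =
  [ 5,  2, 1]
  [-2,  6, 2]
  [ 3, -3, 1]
e^{tA} =
  [t*exp(4*t) + exp(4*t), 3*t^2*exp(4*t)/2 + 2*t*exp(4*t), t^2*exp(4*t) + t*exp(4*t)]
  [-2*t*exp(4*t), -3*t^2*exp(4*t) + 2*t*exp(4*t) + exp(4*t), -2*t^2*exp(4*t) + 2*t*exp(4*t)]
  [3*t*exp(4*t), 9*t^2*exp(4*t)/2 - 3*t*exp(4*t), 3*t^2*exp(4*t) - 3*t*exp(4*t) + exp(4*t)]

Strategy: write A = P · J · P⁻¹ where J is a Jordan canonical form, so e^{tA} = P · e^{tJ} · P⁻¹, and e^{tJ} can be computed block-by-block.

A has Jordan form
J =
  [4, 1, 0]
  [0, 4, 1]
  [0, 0, 4]
(up to reordering of blocks).

Per-block formulas:
  For a 3×3 Jordan block J_3(4): exp(t · J_3(4)) = e^(4t)·(I + t·N + (t^2/2)·N^2), where N is the 3×3 nilpotent shift.

After assembling e^{tJ} and conjugating by P, we get:

e^{tA} =
  [t*exp(4*t) + exp(4*t), 3*t^2*exp(4*t)/2 + 2*t*exp(4*t), t^2*exp(4*t) + t*exp(4*t)]
  [-2*t*exp(4*t), -3*t^2*exp(4*t) + 2*t*exp(4*t) + exp(4*t), -2*t^2*exp(4*t) + 2*t*exp(4*t)]
  [3*t*exp(4*t), 9*t^2*exp(4*t)/2 - 3*t*exp(4*t), 3*t^2*exp(4*t) - 3*t*exp(4*t) + exp(4*t)]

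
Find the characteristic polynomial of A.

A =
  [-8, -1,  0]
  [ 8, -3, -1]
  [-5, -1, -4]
x^3 + 15*x^2 + 75*x + 125

Expanding det(x·I − A) (e.g. by cofactor expansion or by noting that A is similar to its Jordan form J, which has the same characteristic polynomial as A) gives
  χ_A(x) = x^3 + 15*x^2 + 75*x + 125
which factors as (x + 5)^3. The eigenvalues (with algebraic multiplicities) are λ = -5 with multiplicity 3.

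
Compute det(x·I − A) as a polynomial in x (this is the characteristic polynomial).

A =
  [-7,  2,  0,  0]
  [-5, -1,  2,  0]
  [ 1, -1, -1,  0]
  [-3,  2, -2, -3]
x^4 + 12*x^3 + 54*x^2 + 108*x + 81

Expanding det(x·I − A) (e.g. by cofactor expansion or by noting that A is similar to its Jordan form J, which has the same characteristic polynomial as A) gives
  χ_A(x) = x^4 + 12*x^3 + 54*x^2 + 108*x + 81
which factors as (x + 3)^4. The eigenvalues (with algebraic multiplicities) are λ = -3 with multiplicity 4.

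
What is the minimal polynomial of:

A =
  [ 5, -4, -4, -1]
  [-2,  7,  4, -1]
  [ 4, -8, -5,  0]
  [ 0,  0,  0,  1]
x^3 - 5*x^2 + 7*x - 3

The characteristic polynomial is χ_A(x) = (x - 3)^2*(x - 1)^2, so the eigenvalues are known. The minimal polynomial is
  m_A(x) = Π_λ (x − λ)^{k_λ}
where k_λ is the size of the *largest* Jordan block for λ (equivalently, the smallest k with (A − λI)^k v = 0 for every generalised eigenvector v of λ).

  λ = 1: largest Jordan block has size 2, contributing (x − 1)^2
  λ = 3: largest Jordan block has size 1, contributing (x − 3)

So m_A(x) = (x - 3)*(x - 1)^2 = x^3 - 5*x^2 + 7*x - 3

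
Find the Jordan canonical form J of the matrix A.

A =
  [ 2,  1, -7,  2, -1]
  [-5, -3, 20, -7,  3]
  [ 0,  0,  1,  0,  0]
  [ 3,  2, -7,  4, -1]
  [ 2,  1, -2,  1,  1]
J_3(1) ⊕ J_2(1)

The characteristic polynomial is
  det(x·I − A) = x^5 - 5*x^4 + 10*x^3 - 10*x^2 + 5*x - 1 = (x - 1)^5

Eigenvalues and multiplicities (the geometric multiplicity of λ is n − rank(A − λI), which equals the number of Jordan blocks for λ):
  λ = 1: algebraic multiplicity = 5, geometric multiplicity = 2

Determining the block sizes for each eigenvalue:
  λ = 1: with am = 5 and gm = 2, the partition is not yet determined (e.g. several partitions of 5 into 2 parts exist). Let N = A − (1)·I. Computing rank(N^1) = 3, rank(N^2) = 1, rank(N^3) = 0; the number of blocks of size ≥ j is rank(N^{j−1}) − rank(N^j), giving [2, 2, 1]. So we have 1 block(s) of size 3, 1 block(s) of size 2 → block sizes [3, 2]

Assembling the blocks gives a Jordan form
J =
  [1, 1, 0, 0, 0]
  [0, 1, 1, 0, 0]
  [0, 0, 1, 0, 0]
  [0, 0, 0, 1, 1]
  [0, 0, 0, 0, 1]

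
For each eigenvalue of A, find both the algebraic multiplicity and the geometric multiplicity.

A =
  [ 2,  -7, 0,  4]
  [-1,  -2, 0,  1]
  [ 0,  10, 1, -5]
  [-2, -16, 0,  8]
λ = 1: alg = 3, geom = 2; λ = 6: alg = 1, geom = 1

Step 1 — factor the characteristic polynomial to read off the algebraic multiplicities:
  χ_A(x) = (x - 6)*(x - 1)^3

Step 2 — compute geometric multiplicities via the rank-nullity identity g(λ) = n − rank(A − λI):
  rank(A − (1)·I) = 2, so dim ker(A − (1)·I) = n − 2 = 2
  rank(A − (6)·I) = 3, so dim ker(A − (6)·I) = n − 3 = 1

Summary:
  λ = 1: algebraic multiplicity = 3, geometric multiplicity = 2
  λ = 6: algebraic multiplicity = 1, geometric multiplicity = 1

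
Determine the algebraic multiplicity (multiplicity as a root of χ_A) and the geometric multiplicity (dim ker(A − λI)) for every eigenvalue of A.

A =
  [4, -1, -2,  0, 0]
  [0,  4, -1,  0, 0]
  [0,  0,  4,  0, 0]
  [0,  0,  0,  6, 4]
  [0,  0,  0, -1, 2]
λ = 4: alg = 5, geom = 2

Step 1 — factor the characteristic polynomial to read off the algebraic multiplicities:
  χ_A(x) = (x - 4)^5

Step 2 — compute geometric multiplicities via the rank-nullity identity g(λ) = n − rank(A − λI):
  rank(A − (4)·I) = 3, so dim ker(A − (4)·I) = n − 3 = 2

Summary:
  λ = 4: algebraic multiplicity = 5, geometric multiplicity = 2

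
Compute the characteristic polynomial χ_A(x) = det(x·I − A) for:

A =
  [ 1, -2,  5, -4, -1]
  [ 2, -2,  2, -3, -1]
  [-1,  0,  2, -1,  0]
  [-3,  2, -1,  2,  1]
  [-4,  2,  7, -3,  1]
x^5 - 4*x^4 + 4*x^3

Expanding det(x·I − A) (e.g. by cofactor expansion or by noting that A is similar to its Jordan form J, which has the same characteristic polynomial as A) gives
  χ_A(x) = x^5 - 4*x^4 + 4*x^3
which factors as x^3*(x - 2)^2. The eigenvalues (with algebraic multiplicities) are λ = 0 with multiplicity 3, λ = 2 with multiplicity 2.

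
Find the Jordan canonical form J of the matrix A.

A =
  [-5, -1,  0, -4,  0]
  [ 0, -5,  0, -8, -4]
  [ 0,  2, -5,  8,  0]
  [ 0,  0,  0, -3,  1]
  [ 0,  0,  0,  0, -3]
J_2(-5) ⊕ J_1(-5) ⊕ J_2(-3)

The characteristic polynomial is
  det(x·I − A) = x^5 + 21*x^4 + 174*x^3 + 710*x^2 + 1425*x + 1125 = (x + 3)^2*(x + 5)^3

Eigenvalues and multiplicities (the geometric multiplicity of λ is n − rank(A − λI), which equals the number of Jordan blocks for λ):
  λ = -5: algebraic multiplicity = 3, geometric multiplicity = 2
  λ = -3: algebraic multiplicity = 2, geometric multiplicity = 1

Determining the block sizes for each eigenvalue:
  λ = -5: 2 blocks summing to 3 forces exactly one block of size 2 and the rest size 1 → block sizes [2, 1]
  λ = -3: one block (gm = 1), so the single block has size am = 2 → block sizes [2]

Assembling the blocks gives a Jordan form
J =
  [-5,  1,  0,  0,  0]
  [ 0, -5,  0,  0,  0]
  [ 0,  0, -5,  0,  0]
  [ 0,  0,  0, -3,  1]
  [ 0,  0,  0,  0, -3]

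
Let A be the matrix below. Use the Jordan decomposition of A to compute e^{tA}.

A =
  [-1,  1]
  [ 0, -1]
e^{tA} =
  [exp(-t), t*exp(-t)]
  [0, exp(-t)]

Strategy: write A = P · J · P⁻¹ where J is a Jordan canonical form, so e^{tA} = P · e^{tJ} · P⁻¹, and e^{tJ} can be computed block-by-block.

A has Jordan form
J =
  [-1,  1]
  [ 0, -1]
(up to reordering of blocks).

Per-block formulas:
  For a 2×2 Jordan block J_2(-1): exp(t · J_2(-1)) = e^(-1t)·(I + t·N), where N is the 2×2 nilpotent shift.

After assembling e^{tJ} and conjugating by P, we get:

e^{tA} =
  [exp(-t), t*exp(-t)]
  [0, exp(-t)]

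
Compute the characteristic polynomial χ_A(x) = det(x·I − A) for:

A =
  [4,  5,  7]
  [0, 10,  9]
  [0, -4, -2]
x^3 - 12*x^2 + 48*x - 64

Expanding det(x·I − A) (e.g. by cofactor expansion or by noting that A is similar to its Jordan form J, which has the same characteristic polynomial as A) gives
  χ_A(x) = x^3 - 12*x^2 + 48*x - 64
which factors as (x - 4)^3. The eigenvalues (with algebraic multiplicities) are λ = 4 with multiplicity 3.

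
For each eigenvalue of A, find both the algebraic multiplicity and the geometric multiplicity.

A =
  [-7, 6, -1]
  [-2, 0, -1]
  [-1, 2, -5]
λ = -4: alg = 3, geom = 1

Step 1 — factor the characteristic polynomial to read off the algebraic multiplicities:
  χ_A(x) = (x + 4)^3

Step 2 — compute geometric multiplicities via the rank-nullity identity g(λ) = n − rank(A − λI):
  rank(A − (-4)·I) = 2, so dim ker(A − (-4)·I) = n − 2 = 1

Summary:
  λ = -4: algebraic multiplicity = 3, geometric multiplicity = 1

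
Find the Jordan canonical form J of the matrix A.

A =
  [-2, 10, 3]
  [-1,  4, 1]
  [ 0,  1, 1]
J_3(1)

The characteristic polynomial is
  det(x·I − A) = x^3 - 3*x^2 + 3*x - 1 = (x - 1)^3

Eigenvalues and multiplicities (the geometric multiplicity of λ is n − rank(A − λI), which equals the number of Jordan blocks for λ):
  λ = 1: algebraic multiplicity = 3, geometric multiplicity = 1

Determining the block sizes for each eigenvalue:
  λ = 1: one block (gm = 1), so the single block has size am = 3 → block sizes [3]

Assembling the blocks gives a Jordan form
J =
  [1, 1, 0]
  [0, 1, 1]
  [0, 0, 1]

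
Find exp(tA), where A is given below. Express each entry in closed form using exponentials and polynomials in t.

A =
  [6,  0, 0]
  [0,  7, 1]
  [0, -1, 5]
e^{tA} =
  [exp(6*t), 0, 0]
  [0, t*exp(6*t) + exp(6*t), t*exp(6*t)]
  [0, -t*exp(6*t), -t*exp(6*t) + exp(6*t)]

Strategy: write A = P · J · P⁻¹ where J is a Jordan canonical form, so e^{tA} = P · e^{tJ} · P⁻¹, and e^{tJ} can be computed block-by-block.

A has Jordan form
J =
  [6, 1, 0]
  [0, 6, 0]
  [0, 0, 6]
(up to reordering of blocks).

Per-block formulas:
  For a 1×1 block at λ = 6: exp(t · [6]) = [e^(6t)].
  For a 2×2 Jordan block J_2(6): exp(t · J_2(6)) = e^(6t)·(I + t·N), where N is the 2×2 nilpotent shift.

After assembling e^{tJ} and conjugating by P, we get:

e^{tA} =
  [exp(6*t), 0, 0]
  [0, t*exp(6*t) + exp(6*t), t*exp(6*t)]
  [0, -t*exp(6*t), -t*exp(6*t) + exp(6*t)]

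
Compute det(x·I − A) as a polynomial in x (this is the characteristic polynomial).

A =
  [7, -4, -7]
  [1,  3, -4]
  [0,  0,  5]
x^3 - 15*x^2 + 75*x - 125

Expanding det(x·I − A) (e.g. by cofactor expansion or by noting that A is similar to its Jordan form J, which has the same characteristic polynomial as A) gives
  χ_A(x) = x^3 - 15*x^2 + 75*x - 125
which factors as (x - 5)^3. The eigenvalues (with algebraic multiplicities) are λ = 5 with multiplicity 3.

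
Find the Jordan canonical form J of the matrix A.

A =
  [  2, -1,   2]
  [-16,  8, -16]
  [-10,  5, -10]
J_2(0) ⊕ J_1(0)

The characteristic polynomial is
  det(x·I − A) = x^3

Eigenvalues and multiplicities (the geometric multiplicity of λ is n − rank(A − λI), which equals the number of Jordan blocks for λ):
  λ = 0: algebraic multiplicity = 3, geometric multiplicity = 2

Determining the block sizes for each eigenvalue:
  λ = 0: 2 blocks summing to 3 forces exactly one block of size 2 and the rest size 1 → block sizes [2, 1]

Assembling the blocks gives a Jordan form
J =
  [0, 1, 0]
  [0, 0, 0]
  [0, 0, 0]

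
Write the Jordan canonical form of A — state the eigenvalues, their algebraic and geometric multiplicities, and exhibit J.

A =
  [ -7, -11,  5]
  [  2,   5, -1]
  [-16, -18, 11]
J_3(3)

The characteristic polynomial is
  det(x·I − A) = x^3 - 9*x^2 + 27*x - 27 = (x - 3)^3

Eigenvalues and multiplicities (the geometric multiplicity of λ is n − rank(A − λI), which equals the number of Jordan blocks for λ):
  λ = 3: algebraic multiplicity = 3, geometric multiplicity = 1

Determining the block sizes for each eigenvalue:
  λ = 3: one block (gm = 1), so the single block has size am = 3 → block sizes [3]

Assembling the blocks gives a Jordan form
J =
  [3, 1, 0]
  [0, 3, 1]
  [0, 0, 3]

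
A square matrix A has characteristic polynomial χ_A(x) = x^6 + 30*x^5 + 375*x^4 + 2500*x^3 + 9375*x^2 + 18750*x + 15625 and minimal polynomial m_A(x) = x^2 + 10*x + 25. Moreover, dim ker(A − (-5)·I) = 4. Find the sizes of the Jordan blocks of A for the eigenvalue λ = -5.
Block sizes for λ = -5: [2, 2, 1, 1]

Step 1 — from the characteristic polynomial, algebraic multiplicity of λ = -5 is 6. From dim ker(A − (-5)·I) = 4, there are exactly 4 Jordan blocks for λ = -5.
Step 2 — from the minimal polynomial, the factor (x + 5)^2 tells us the largest block for λ = -5 has size 2.
Step 3 — with total size 6, 4 blocks, and largest block 2, the block sizes (in nonincreasing order) are [2, 2, 1, 1].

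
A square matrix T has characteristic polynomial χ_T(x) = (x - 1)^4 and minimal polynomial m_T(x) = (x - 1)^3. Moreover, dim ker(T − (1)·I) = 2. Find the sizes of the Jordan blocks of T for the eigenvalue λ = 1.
Block sizes for λ = 1: [3, 1]

Step 1 — from the characteristic polynomial, algebraic multiplicity of λ = 1 is 4. From dim ker(T − (1)·I) = 2, there are exactly 2 Jordan blocks for λ = 1.
Step 2 — from the minimal polynomial, the factor (x − 1)^3 tells us the largest block for λ = 1 has size 3.
Step 3 — with total size 4, 2 blocks, and largest block 3, the block sizes (in nonincreasing order) are [3, 1].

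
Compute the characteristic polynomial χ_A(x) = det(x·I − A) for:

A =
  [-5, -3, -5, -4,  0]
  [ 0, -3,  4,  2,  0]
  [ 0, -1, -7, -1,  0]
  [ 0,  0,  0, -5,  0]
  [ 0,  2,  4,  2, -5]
x^5 + 25*x^4 + 250*x^3 + 1250*x^2 + 3125*x + 3125

Expanding det(x·I − A) (e.g. by cofactor expansion or by noting that A is similar to its Jordan form J, which has the same characteristic polynomial as A) gives
  χ_A(x) = x^5 + 25*x^4 + 250*x^3 + 1250*x^2 + 3125*x + 3125
which factors as (x + 5)^5. The eigenvalues (with algebraic multiplicities) are λ = -5 with multiplicity 5.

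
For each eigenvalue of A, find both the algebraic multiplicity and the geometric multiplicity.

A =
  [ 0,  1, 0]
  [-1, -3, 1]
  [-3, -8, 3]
λ = 0: alg = 3, geom = 1

Step 1 — factor the characteristic polynomial to read off the algebraic multiplicities:
  χ_A(x) = x^3

Step 2 — compute geometric multiplicities via the rank-nullity identity g(λ) = n − rank(A − λI):
  rank(A − (0)·I) = 2, so dim ker(A − (0)·I) = n − 2 = 1

Summary:
  λ = 0: algebraic multiplicity = 3, geometric multiplicity = 1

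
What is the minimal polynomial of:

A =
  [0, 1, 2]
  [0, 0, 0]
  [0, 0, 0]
x^2

The characteristic polynomial is χ_A(x) = x^3, so the eigenvalues are known. The minimal polynomial is
  m_A(x) = Π_λ (x − λ)^{k_λ}
where k_λ is the size of the *largest* Jordan block for λ (equivalently, the smallest k with (A − λI)^k v = 0 for every generalised eigenvector v of λ).

  λ = 0: largest Jordan block has size 2, contributing (x − 0)^2

So m_A(x) = x^2 = x^2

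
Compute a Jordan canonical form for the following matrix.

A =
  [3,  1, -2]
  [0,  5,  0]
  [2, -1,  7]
J_2(5) ⊕ J_1(5)

The characteristic polynomial is
  det(x·I − A) = x^3 - 15*x^2 + 75*x - 125 = (x - 5)^3

Eigenvalues and multiplicities (the geometric multiplicity of λ is n − rank(A − λI), which equals the number of Jordan blocks for λ):
  λ = 5: algebraic multiplicity = 3, geometric multiplicity = 2

Determining the block sizes for each eigenvalue:
  λ = 5: 2 blocks summing to 3 forces exactly one block of size 2 and the rest size 1 → block sizes [2, 1]

Assembling the blocks gives a Jordan form
J =
  [5, 1, 0]
  [0, 5, 0]
  [0, 0, 5]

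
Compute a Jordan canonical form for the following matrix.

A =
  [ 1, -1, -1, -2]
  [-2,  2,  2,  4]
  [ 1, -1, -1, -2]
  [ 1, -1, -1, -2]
J_2(0) ⊕ J_1(0) ⊕ J_1(0)

The characteristic polynomial is
  det(x·I − A) = x^4

Eigenvalues and multiplicities (the geometric multiplicity of λ is n − rank(A − λI), which equals the number of Jordan blocks for λ):
  λ = 0: algebraic multiplicity = 4, geometric multiplicity = 3

Determining the block sizes for each eigenvalue:
  λ = 0: 3 blocks summing to 4 forces exactly one block of size 2 and the rest size 1 → block sizes [2, 1, 1]

Assembling the blocks gives a Jordan form
J =
  [0, 1, 0, 0]
  [0, 0, 0, 0]
  [0, 0, 0, 0]
  [0, 0, 0, 0]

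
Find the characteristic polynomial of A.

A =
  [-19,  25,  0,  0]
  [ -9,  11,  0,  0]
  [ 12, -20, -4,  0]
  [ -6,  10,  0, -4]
x^4 + 16*x^3 + 96*x^2 + 256*x + 256

Expanding det(x·I − A) (e.g. by cofactor expansion or by noting that A is similar to its Jordan form J, which has the same characteristic polynomial as A) gives
  χ_A(x) = x^4 + 16*x^3 + 96*x^2 + 256*x + 256
which factors as (x + 4)^4. The eigenvalues (with algebraic multiplicities) are λ = -4 with multiplicity 4.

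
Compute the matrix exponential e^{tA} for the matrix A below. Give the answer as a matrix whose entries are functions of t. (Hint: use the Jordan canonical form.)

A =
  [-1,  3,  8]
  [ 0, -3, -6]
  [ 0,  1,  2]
e^{tA} =
  [exp(-t), t*exp(-t) + 2 - 2*exp(-t), 2*t*exp(-t) + 6 - 6*exp(-t)]
  [0, -2 + 3*exp(-t), -6 + 6*exp(-t)]
  [0, 1 - exp(-t), 3 - 2*exp(-t)]

Strategy: write A = P · J · P⁻¹ where J is a Jordan canonical form, so e^{tA} = P · e^{tJ} · P⁻¹, and e^{tJ} can be computed block-by-block.

A has Jordan form
J =
  [-1,  1, 0]
  [ 0, -1, 0]
  [ 0,  0, 0]
(up to reordering of blocks).

Per-block formulas:
  For a 2×2 Jordan block J_2(-1): exp(t · J_2(-1)) = e^(-1t)·(I + t·N), where N is the 2×2 nilpotent shift.
  For a 1×1 block at λ = 0: exp(t · [0]) = [e^(0t)].

After assembling e^{tJ} and conjugating by P, we get:

e^{tA} =
  [exp(-t), t*exp(-t) + 2 - 2*exp(-t), 2*t*exp(-t) + 6 - 6*exp(-t)]
  [0, -2 + 3*exp(-t), -6 + 6*exp(-t)]
  [0, 1 - exp(-t), 3 - 2*exp(-t)]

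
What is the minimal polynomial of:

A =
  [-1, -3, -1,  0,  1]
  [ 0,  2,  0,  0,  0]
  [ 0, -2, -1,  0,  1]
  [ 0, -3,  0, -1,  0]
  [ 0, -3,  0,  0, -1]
x^4 + x^3 - 3*x^2 - 5*x - 2

The characteristic polynomial is χ_A(x) = (x - 2)*(x + 1)^4, so the eigenvalues are known. The minimal polynomial is
  m_A(x) = Π_λ (x − λ)^{k_λ}
where k_λ is the size of the *largest* Jordan block for λ (equivalently, the smallest k with (A − λI)^k v = 0 for every generalised eigenvector v of λ).

  λ = -1: largest Jordan block has size 3, contributing (x + 1)^3
  λ = 2: largest Jordan block has size 1, contributing (x − 2)

So m_A(x) = (x - 2)*(x + 1)^3 = x^4 + x^3 - 3*x^2 - 5*x - 2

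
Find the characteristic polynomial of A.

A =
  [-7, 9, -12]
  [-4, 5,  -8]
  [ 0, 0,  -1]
x^3 + 3*x^2 + 3*x + 1

Expanding det(x·I − A) (e.g. by cofactor expansion or by noting that A is similar to its Jordan form J, which has the same characteristic polynomial as A) gives
  χ_A(x) = x^3 + 3*x^2 + 3*x + 1
which factors as (x + 1)^3. The eigenvalues (with algebraic multiplicities) are λ = -1 with multiplicity 3.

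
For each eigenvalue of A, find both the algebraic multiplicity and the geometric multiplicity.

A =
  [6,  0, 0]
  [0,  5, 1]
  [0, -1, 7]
λ = 6: alg = 3, geom = 2

Step 1 — factor the characteristic polynomial to read off the algebraic multiplicities:
  χ_A(x) = (x - 6)^3

Step 2 — compute geometric multiplicities via the rank-nullity identity g(λ) = n − rank(A − λI):
  rank(A − (6)·I) = 1, so dim ker(A − (6)·I) = n − 1 = 2

Summary:
  λ = 6: algebraic multiplicity = 3, geometric multiplicity = 2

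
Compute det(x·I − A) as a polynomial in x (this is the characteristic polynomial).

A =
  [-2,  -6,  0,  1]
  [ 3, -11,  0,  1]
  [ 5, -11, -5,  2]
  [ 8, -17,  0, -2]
x^4 + 20*x^3 + 150*x^2 + 500*x + 625

Expanding det(x·I − A) (e.g. by cofactor expansion or by noting that A is similar to its Jordan form J, which has the same characteristic polynomial as A) gives
  χ_A(x) = x^4 + 20*x^3 + 150*x^2 + 500*x + 625
which factors as (x + 5)^4. The eigenvalues (with algebraic multiplicities) are λ = -5 with multiplicity 4.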